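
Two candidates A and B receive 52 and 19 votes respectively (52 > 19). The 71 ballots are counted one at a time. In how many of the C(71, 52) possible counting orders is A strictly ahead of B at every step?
Strict-lead orderings = 40288023535955580

Total orderings of the 71 votes with 52 for A: C(71, 52) = 86680293062207460. By the Bertrand ballot formula (Cycle Lemma / reflection principle), the number of orderings in which A is strictly ahead of B throughout is (p − q)/(p + q) · C(p + q, p) = (52 − 19)/(52 + 19) · 86680293062207460 = 40288023535955580.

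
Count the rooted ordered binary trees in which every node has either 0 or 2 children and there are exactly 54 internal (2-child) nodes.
C_54 = 451959718027953471447609509424

These full binary trees are counted by the Catalan number C_n = (1/(n + 1)) · C(2n, n). For n = 54: C_54 = (1/55) · C(108, 54) = 24857784491537440929618523018320/55 = 451959718027953471447609509424.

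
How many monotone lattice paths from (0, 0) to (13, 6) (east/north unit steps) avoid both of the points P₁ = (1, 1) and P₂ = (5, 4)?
Number of paths = 12236

Inclusion–exclusion. Total paths: C(19, 13) = 27132. Through P₁: C(2, 1)·C(17, 12) = 12376. Through P₂: C(9, 5)·C(10, 8) = 5670. Since P₁ is strictly southwest of P₂, a monotone path through both must visit P₁ then P₂; paths through both = C(2, 1)·C(7, 4)·C(10, 8) = 3150. Avoid both = 27132 − 12376 − 5670 + 3150 = 12236.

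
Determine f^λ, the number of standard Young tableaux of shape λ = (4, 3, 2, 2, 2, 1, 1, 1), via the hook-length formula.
# SYT of shape (4, 3, 2, 2, 2, 1, 1, 1) = 266240

Hook-length formula: f^λ = n! / Π hook(c), product over all cells c of the Young diagram. For λ = (4, 3, 2, 2, 2, 1, 1, 1), n = 16 boxes. Hook lengths by row (left-to-right, top-to-bottom): [11, 7, 3, 1]; [9, 5, 1]; [7, 3]; [6, 2]; [5, 1]; [3]; [2]; [1]. Product of hooks = 78586200. So f^λ = 16! / 78586200 = 20922789888000 / 78586200 = 266240.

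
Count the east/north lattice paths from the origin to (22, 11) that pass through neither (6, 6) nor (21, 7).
Number of paths = 168887964

Inclusion–exclusion. Total paths: C(33, 22) = 193536720. Through P₁: C(12, 6)·C(21, 16) = 18802476. Through P₂: C(28, 21)·C(5, 1) = 5920200. Since P₁ is strictly southwest of P₂, a monotone path through both must visit P₁ then P₂; paths through both = C(12, 6)·C(16, 15)·C(5, 1) = 73920. Avoid both = 193536720 − 18802476 − 5920200 + 73920 = 168887964.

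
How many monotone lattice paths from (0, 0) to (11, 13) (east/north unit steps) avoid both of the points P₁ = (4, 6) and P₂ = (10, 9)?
Number of paths = 1401734

Inclusion–exclusion. Total paths: C(24, 11) = 2496144. Through P₁: C(10, 4)·C(14, 7) = 720720. Through P₂: C(19, 10)·C(5, 1) = 461890. Since P₁ is strictly southwest of P₂, a monotone path through both must visit P₁ then P₂; paths through both = C(10, 4)·C(9, 6)·C(5, 1) = 88200. Avoid both = 2496144 − 720720 − 461890 + 88200 = 1401734.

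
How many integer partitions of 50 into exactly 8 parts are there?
p(50, 8 parts) = 12450

Partitions of n into exactly k parts are in bijection with partitions of n − k into at most k parts (subtract 1 from each part). So p(50, exactly 8) = p(42, parts ≤ 8). Computing via the recurrence p(m, j) = p(m, j−1) + p(m−j, j) gives 12450.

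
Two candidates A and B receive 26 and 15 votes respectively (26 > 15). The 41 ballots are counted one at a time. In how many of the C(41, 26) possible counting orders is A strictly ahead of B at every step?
Strict-lead orderings = 17018415216

Total orderings of the 41 votes with 26 for A: C(41, 26) = 63432274896. By the Bertrand ballot formula (Cycle Lemma / reflection principle), the number of orderings in which A is strictly ahead of B throughout is (p − q)/(p + q) · C(p + q, p) = (26 − 15)/(26 + 15) · 63432274896 = 17018415216.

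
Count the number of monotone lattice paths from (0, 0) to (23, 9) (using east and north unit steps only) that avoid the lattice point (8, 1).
Number of paths = 23635974

Total paths from (0, 0) to (23, 9): C(32, 23) = 28048800. Paths through (8, 1): (paths (0, 0) → (8, 1)) × (paths (8, 1) → (23, 9)) = C(9, 8) · C(23, 15) = 9 · 490314 = 4412826. Avoidance count = 28048800 − 4412826 = 23635974.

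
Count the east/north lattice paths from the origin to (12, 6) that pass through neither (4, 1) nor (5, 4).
Number of paths = 8313

Inclusion–exclusion. Total paths: C(18, 12) = 18564. Through P₁: C(5, 4)·C(13, 8) = 6435. Through P₂: C(9, 5)·C(9, 7) = 4536. Since P₁ is strictly southwest of P₂, a monotone path through both must visit P₁ then P₂; paths through both = C(5, 4)·C(4, 1)·C(9, 7) = 720. Avoid both = 18564 − 6435 − 4536 + 720 = 8313.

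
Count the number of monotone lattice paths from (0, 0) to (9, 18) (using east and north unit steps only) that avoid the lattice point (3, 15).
Number of paths = 4618281

Total paths from (0, 0) to (9, 18): C(27, 9) = 4686825. Paths through (3, 15): (paths (0, 0) → (3, 15)) × (paths (3, 15) → (9, 18)) = C(18, 3) · C(9, 6) = 816 · 84 = 68544. Avoidance count = 4686825 − 68544 = 4618281.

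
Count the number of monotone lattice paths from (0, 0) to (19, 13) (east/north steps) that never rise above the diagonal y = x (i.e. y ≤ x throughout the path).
Number of paths = 121580760

By the reflection principle (André's argument), the number of monotone paths to (19, 13) with n ≤ m that never go above y = x is C(32, 19) − C(32, 20) = 347373600 − 225792840 = 121580760.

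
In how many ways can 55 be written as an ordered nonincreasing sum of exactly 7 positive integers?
p(55, 7 parts) = 14950

Partitions of n into exactly k parts are in bijection with partitions of n − k into at most k parts (subtract 1 from each part). So p(55, exactly 7) = p(48, parts ≤ 7). Computing via the recurrence p(m, j) = p(m, j−1) + p(m−j, j) gives 14950.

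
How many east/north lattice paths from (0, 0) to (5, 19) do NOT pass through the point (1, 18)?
Number of paths = 42409

Total paths from (0, 0) to (5, 19): C(24, 5) = 42504. Paths through (1, 18): (paths (0, 0) → (1, 18)) × (paths (1, 18) → (5, 19)) = C(19, 1) · C(5, 4) = 19 · 5 = 95. Avoidance count = 42504 − 95 = 42409.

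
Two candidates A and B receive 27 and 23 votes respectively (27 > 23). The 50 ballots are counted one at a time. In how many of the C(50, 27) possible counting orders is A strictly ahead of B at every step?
Strict-lead orderings = 8643460269248

Total orderings of the 50 votes with 27 for A: C(50, 27) = 108043253365600. By the Bertrand ballot formula (Cycle Lemma / reflection principle), the number of orderings in which A is strictly ahead of B throughout is (p − q)/(p + q) · C(p + q, p) = (27 − 23)/(27 + 23) · 108043253365600 = 8643460269248.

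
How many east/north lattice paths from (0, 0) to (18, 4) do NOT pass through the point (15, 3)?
Number of paths = 4051

Total paths from (0, 0) to (18, 4): C(22, 18) = 7315. Paths through (15, 3): (paths (0, 0) → (15, 3)) × (paths (15, 3) → (18, 4)) = C(18, 15) · C(4, 3) = 816 · 4 = 3264. Avoidance count = 7315 − 3264 = 4051.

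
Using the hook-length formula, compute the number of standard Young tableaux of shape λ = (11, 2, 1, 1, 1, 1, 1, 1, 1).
# SYT of shape (11, 2, 1, 1, 1, 1, 1, 1, 1) = 707200

Hook-length formula: f^λ = n! / Π hook(c), product over all cells c of the Young diagram. For λ = (11, 2, 1, 1, 1, 1, 1, 1, 1), n = 20 boxes. Hook lengths by row (left-to-right, top-to-bottom): [19, 11, 9, 8, 7, 6, 5, 4, 3, 2, 1]; [9, 1]; [7]; [6]; [5]; [4]; [3]; [2]; [1]. Product of hooks = 3440189491200. So f^λ = 20! / 3440189491200 = 2432902008176640000 / 3440189491200 = 707200.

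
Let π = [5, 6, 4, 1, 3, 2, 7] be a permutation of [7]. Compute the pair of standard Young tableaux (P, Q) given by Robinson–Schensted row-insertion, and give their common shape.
P = [1, 2, 7] / [3, 6] / [4] / [5];  Q = [1, 2, 7] / [3, 5] / [4] / [6];  common shape = (3, 2, 1, 1)

Row-insert the values π_1, π_2, … into P one at a time, bumping the leftmost entry strictly greater than the inserted value down to the next row. The recording tableau Q records, in position (i, j), the step at which that cell was added to P.
  Insert 5 (step 1): P = [5];  Q = [1]
  Insert 6 (step 2): P = [5, 6];  Q = [1, 2]
  Insert 4 (step 3): P = [4, 6] / [5];  Q = [1, 2] / [3]
  Insert 1 (step 4): P = [1, 6] / [4] / [5];  Q = [1, 2] / [3] / [4]
  Insert 3 (step 5): P = [1, 3] / [4, 6] / [5];  Q = [1, 2] / [3, 5] / [4]
  Insert 2 (step 6): P = [1, 2] / [3, 6] / [4] / [5];  Q = [1, 2] / [3, 5] / [4] / [6]
  Insert 7 (step 7): P = [1, 2, 7] / [3, 6] / [4] / [5];  Q = [1, 2, 7] / [3, 5] / [4] / [6]
Final shape: (3, 2, 1, 1).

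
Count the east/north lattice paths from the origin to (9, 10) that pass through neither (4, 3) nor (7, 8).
Number of paths = 37808

Inclusion–exclusion. Total paths: C(19, 9) = 92378. Through P₁: C(7, 4)·C(12, 5) = 27720. Through P₂: C(15, 7)·C(4, 2) = 38610. Since P₁ is strictly southwest of P₂, a monotone path through both must visit P₁ then P₂; paths through both = C(7, 4)·C(8, 3)·C(4, 2) = 11760. Avoid both = 92378 − 27720 − 38610 + 11760 = 37808.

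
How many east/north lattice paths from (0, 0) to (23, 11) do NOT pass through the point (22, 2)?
Number of paths = 286095000

Total paths from (0, 0) to (23, 11): C(34, 23) = 286097760. Paths through (22, 2): (paths (0, 0) → (22, 2)) × (paths (22, 2) → (23, 11)) = C(24, 22) · C(10, 1) = 276 · 10 = 2760. Avoidance count = 286097760 − 2760 = 286095000.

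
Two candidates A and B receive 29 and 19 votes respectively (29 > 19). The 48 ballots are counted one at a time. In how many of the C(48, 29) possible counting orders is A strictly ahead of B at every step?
Strict-lead orderings = 2404551645100

Total orderings of the 48 votes with 29 for A: C(48, 29) = 11541847896480. By the Bertrand ballot formula (Cycle Lemma / reflection principle), the number of orderings in which A is strictly ahead of B throughout is (p − q)/(p + q) · C(p + q, p) = (29 − 19)/(29 + 19) · 11541847896480 = 2404551645100.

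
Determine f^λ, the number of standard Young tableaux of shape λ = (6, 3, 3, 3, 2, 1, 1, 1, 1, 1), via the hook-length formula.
# SYT of shape (6, 3, 3, 3, 2, 1, 1, 1, 1, 1) = 662165504

Hook-length formula: f^λ = n! / Π hook(c), product over all cells c of the Young diagram. For λ = (6, 3, 3, 3, 2, 1, 1, 1, 1, 1), n = 22 boxes. Hook lengths by row (left-to-right, top-to-bottom): [15, 9, 7, 3, 2, 1]; [11, 5, 3]; [10, 4, 2]; [9, 3, 1]; [7, 1]; [5]; [4]; [3]; [2]; [1]. Product of hooks = 1697461920000. So f^λ = 22! / 1697461920000 = 1124000727777607680000 / 1697461920000 = 662165504.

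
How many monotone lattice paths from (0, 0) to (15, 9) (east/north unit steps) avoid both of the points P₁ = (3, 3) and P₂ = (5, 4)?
Number of paths = 738026

Inclusion–exclusion. Total paths: C(24, 15) = 1307504. Through P₁: C(6, 3)·C(18, 12) = 371280. Through P₂: C(9, 5)·C(15, 10) = 378378. Since P₁ is strictly southwest of P₂, a monotone path through both must visit P₁ then P₂; paths through both = C(6, 3)·C(3, 2)·C(15, 10) = 180180. Avoid both = 1307504 − 371280 − 378378 + 180180 = 738026.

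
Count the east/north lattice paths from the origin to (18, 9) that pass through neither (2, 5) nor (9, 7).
Number of paths = 3997460

Inclusion–exclusion. Total paths: C(27, 18) = 4686825. Through P₁: C(7, 2)·C(20, 16) = 101745. Through P₂: C(16, 9)·C(11, 9) = 629200. Since P₁ is strictly southwest of P₂, a monotone path through both must visit P₁ then P₂; paths through both = C(7, 2)·C(9, 7)·C(11, 9) = 41580. Avoid both = 4686825 − 101745 − 629200 + 41580 = 3997460.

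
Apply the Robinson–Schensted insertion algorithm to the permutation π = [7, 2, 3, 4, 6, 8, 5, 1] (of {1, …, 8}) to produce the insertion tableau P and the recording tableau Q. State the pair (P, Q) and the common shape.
P = [1, 3, 4, 5, 8] / [2] / [6] / [7];  Q = [1, 3, 4, 5, 6] / [2] / [7] / [8];  common shape = (5, 1, 1, 1)

Row-insert the values π_1, π_2, … into P one at a time, bumping the leftmost entry strictly greater than the inserted value down to the next row. The recording tableau Q records, in position (i, j), the step at which that cell was added to P.
  Insert 7 (step 1): P = [7];  Q = [1]
  Insert 2 (step 2): P = [2] / [7];  Q = [1] / [2]
  Insert 3 (step 3): P = [2, 3] / [7];  Q = [1, 3] / [2]
  Insert 4 (step 4): P = [2, 3, 4] / [7];  Q = [1, 3, 4] / [2]
  Insert 6 (step 5): P = [2, 3, 4, 6] / [7];  Q = [1, 3, 4, 5] / [2]
  Insert 8 (step 6): P = [2, 3, 4, 6, 8] / [7];  Q = [1, 3, 4, 5, 6] / [2]
  Insert 5 (step 7): P = [2, 3, 4, 5, 8] / [6] / [7];  Q = [1, 3, 4, 5, 6] / [2] / [7]
  Insert 1 (step 8): P = [1, 3, 4, 5, 8] / [2] / [6] / [7];  Q = [1, 3, 4, 5, 6] / [2] / [7] / [8]
Final shape: (5, 1, 1, 1).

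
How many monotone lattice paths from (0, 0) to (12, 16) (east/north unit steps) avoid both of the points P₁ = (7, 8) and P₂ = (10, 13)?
Number of paths = 14302850

Inclusion–exclusion. Total paths: C(28, 12) = 30421755. Through P₁: C(15, 7)·C(13, 5) = 8281845. Through P₂: C(23, 10)·C(5, 2) = 11440660. Since P₁ is strictly southwest of P₂, a monotone path through both must visit P₁ then P₂; paths through both = C(15, 7)·C(8, 3)·C(5, 2) = 3603600. Avoid both = 30421755 − 8281845 − 11440660 + 3603600 = 14302850.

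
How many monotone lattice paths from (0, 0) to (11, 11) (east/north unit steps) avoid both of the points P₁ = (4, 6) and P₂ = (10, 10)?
Number of paths = 257800

Inclusion–exclusion. Total paths: C(22, 11) = 705432. Through P₁: C(10, 4)·C(12, 7) = 166320. Through P₂: C(20, 10)·C(2, 1) = 369512. Since P₁ is strictly southwest of P₂, a monotone path through both must visit P₁ then P₂; paths through both = C(10, 4)·C(10, 6)·C(2, 1) = 88200. Avoid both = 705432 − 166320 − 369512 + 88200 = 257800.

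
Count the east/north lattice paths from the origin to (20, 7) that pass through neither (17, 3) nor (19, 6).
Number of paths = 516730

Inclusion–exclusion. Total paths: C(27, 20) = 888030. Through P₁: C(20, 17)·C(7, 3) = 39900. Through P₂: C(25, 19)·C(2, 1) = 354200. Since P₁ is strictly southwest of P₂, a monotone path through both must visit P₁ then P₂; paths through both = C(20, 17)·C(5, 2)·C(2, 1) = 22800. Avoid both = 888030 − 39900 − 354200 + 22800 = 516730.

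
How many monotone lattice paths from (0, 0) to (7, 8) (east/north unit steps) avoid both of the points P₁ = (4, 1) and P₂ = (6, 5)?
Number of paths = 4287

Inclusion–exclusion. Total paths: C(15, 7) = 6435. Through P₁: C(5, 4)·C(10, 3) = 600. Through P₂: C(11, 6)·C(4, 1) = 1848. Since P₁ is strictly southwest of P₂, a monotone path through both must visit P₁ then P₂; paths through both = C(5, 4)·C(6, 2)·C(4, 1) = 300. Avoid both = 6435 − 600 − 1848 + 300 = 4287.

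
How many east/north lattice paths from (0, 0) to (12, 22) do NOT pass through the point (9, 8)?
Number of paths = 531823240

Total paths from (0, 0) to (12, 22): C(34, 12) = 548354040. Paths through (9, 8): (paths (0, 0) → (9, 8)) × (paths (9, 8) → (12, 22)) = C(17, 9) · C(17, 3) = 24310 · 680 = 16530800. Avoidance count = 548354040 − 16530800 = 531823240.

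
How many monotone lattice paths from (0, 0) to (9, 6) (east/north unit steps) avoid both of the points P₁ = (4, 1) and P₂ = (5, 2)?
Number of paths = 2975

Inclusion–exclusion. Total paths: C(15, 9) = 5005. Through P₁: C(5, 4)·C(10, 5) = 1260. Through P₂: C(7, 5)·C(8, 4) = 1470. Since P₁ is strictly southwest of P₂, a monotone path through both must visit P₁ then P₂; paths through both = C(5, 4)·C(2, 1)·C(8, 4) = 700. Avoid both = 5005 − 1260 − 1470 + 700 = 2975.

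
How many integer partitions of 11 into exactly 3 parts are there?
p(11, 3 parts) = 10

Partitions of n into exactly k parts ↔ partitions of n − k into at most k parts (subtract 1 from each part). For n = 11, k = 3, the partitions are: 9+1+1, 8+2+1, 7+3+1, 7+2+2, 6+4+1, 6+3+2, 5+5+1, 5+4+2, 5+3+3, 4+4+3. Count = 10.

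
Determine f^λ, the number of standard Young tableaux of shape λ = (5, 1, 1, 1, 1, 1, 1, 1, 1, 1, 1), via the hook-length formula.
# SYT of shape (5, 1, 1, 1, 1, 1, 1, 1, 1, 1, 1) = 1001

Hook-length formula: f^λ = n! / Π hook(c), product over all cells c of the Young diagram. For λ = (5, 1, 1, 1, 1, 1, 1, 1, 1, 1, 1), n = 15 boxes. Hook lengths by row (left-to-right, top-to-bottom): [15, 4, 3, 2, 1]; [10]; [9]; [8]; [7]; [6]; [5]; [4]; [3]; [2]; [1]. Product of hooks = 1306368000. So f^λ = 15! / 1306368000 = 1307674368000 / 1306368000 = 1001.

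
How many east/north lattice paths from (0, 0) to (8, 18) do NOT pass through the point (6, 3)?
Number of paths = 1550851

Total paths from (0, 0) to (8, 18): C(26, 8) = 1562275. Paths through (6, 3): (paths (0, 0) → (6, 3)) × (paths (6, 3) → (8, 18)) = C(9, 6) · C(17, 2) = 84 · 136 = 11424. Avoidance count = 1562275 − 11424 = 1550851.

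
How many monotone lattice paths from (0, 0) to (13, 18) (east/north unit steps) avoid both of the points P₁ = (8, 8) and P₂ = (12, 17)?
Number of paths = 82216695

Inclusion–exclusion. Total paths: C(31, 13) = 206253075. Through P₁: C(16, 8)·C(15, 5) = 38648610. Through P₂: C(29, 12)·C(2, 1) = 103791870. Since P₁ is strictly southwest of P₂, a monotone path through both must visit P₁ then P₂; paths through both = C(16, 8)·C(13, 4)·C(2, 1) = 18404100. Avoid both = 206253075 − 38648610 − 103791870 + 18404100 = 82216695.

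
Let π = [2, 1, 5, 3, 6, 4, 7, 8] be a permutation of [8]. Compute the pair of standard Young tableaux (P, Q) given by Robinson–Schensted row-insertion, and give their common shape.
P = [1, 3, 4, 7, 8] / [2, 5, 6];  Q = [1, 3, 5, 7, 8] / [2, 4, 6];  common shape = (5, 3)

Row-insert the values π_1, π_2, … into P one at a time, bumping the leftmost entry strictly greater than the inserted value down to the next row. The recording tableau Q records, in position (i, j), the step at which that cell was added to P.
  Insert 2 (step 1): P = [2];  Q = [1]
  Insert 1 (step 2): P = [1] / [2];  Q = [1] / [2]
  Insert 5 (step 3): P = [1, 5] / [2];  Q = [1, 3] / [2]
  Insert 3 (step 4): P = [1, 3] / [2, 5];  Q = [1, 3] / [2, 4]
  Insert 6 (step 5): P = [1, 3, 6] / [2, 5];  Q = [1, 3, 5] / [2, 4]
  Insert 4 (step 6): P = [1, 3, 4] / [2, 5, 6];  Q = [1, 3, 5] / [2, 4, 6]
  Insert 7 (step 7): P = [1, 3, 4, 7] / [2, 5, 6];  Q = [1, 3, 5, 7] / [2, 4, 6]
  Insert 8 (step 8): P = [1, 3, 4, 7, 8] / [2, 5, 6];  Q = [1, 3, 5, 7, 8] / [2, 4, 6]
Final shape: (5, 3).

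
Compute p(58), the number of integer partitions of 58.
p(58) = 715220

Compute p(n) via the recurrence p(n, m) = p(n, m−1) + p(n−m, m), where p(n, m) counts partitions of n with all parts ≤ m and p(n) = p(n, n). The base cases are p(0, m) = 1 and p(n, 0) = 0 for n > 0. Filling the table yields p(58) = 715220. (Euler's pentagonal recurrence is an alternative.)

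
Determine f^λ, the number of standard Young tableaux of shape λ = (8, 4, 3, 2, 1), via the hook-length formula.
# SYT of shape (8, 4, 3, 2, 1) = 9801792

Hook-length formula: f^λ = n! / Π hook(c), product over all cells c of the Young diagram. For λ = (8, 4, 3, 2, 1), n = 18 boxes. Hook lengths by row (left-to-right, top-to-bottom): [12, 10, 8, 6, 4, 3, 2, 1]; [7, 5, 3, 1]; [5, 3, 1]; [3, 1]; [1]. Product of hooks = 653184000. So f^λ = 18! / 653184000 = 6402373705728000 / 653184000 = 9801792.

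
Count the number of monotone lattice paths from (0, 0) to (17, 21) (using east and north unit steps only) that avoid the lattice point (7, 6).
Number of paths = 23171951220

Total paths from (0, 0) to (17, 21): C(38, 17) = 28781143380. Paths through (7, 6): (paths (0, 0) → (7, 6)) × (paths (7, 6) → (17, 21)) = C(13, 7) · C(25, 10) = 1716 · 3268760 = 5609192160. Avoidance count = 28781143380 − 5609192160 = 23171951220.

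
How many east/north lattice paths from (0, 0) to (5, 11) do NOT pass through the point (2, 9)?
Number of paths = 3818

Total paths from (0, 0) to (5, 11): C(16, 5) = 4368. Paths through (2, 9): (paths (0, 0) → (2, 9)) × (paths (2, 9) → (5, 11)) = C(11, 2) · C(5, 3) = 55 · 10 = 550. Avoidance count = 4368 − 550 = 3818.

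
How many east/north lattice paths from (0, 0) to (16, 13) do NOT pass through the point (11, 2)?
Number of paths = 67523211

Total paths from (0, 0) to (16, 13): C(29, 16) = 67863915. Paths through (11, 2): (paths (0, 0) → (11, 2)) × (paths (11, 2) → (16, 13)) = C(13, 11) · C(16, 5) = 78 · 4368 = 340704. Avoidance count = 67863915 − 340704 = 67523211.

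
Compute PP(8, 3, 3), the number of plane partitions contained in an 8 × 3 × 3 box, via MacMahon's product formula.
PP(8, 3, 3) = 259545

Evaluate the triple product over i = 1..8, j = 1..3, k = 1..3. The factors are (2/1) · (3/2) · (4/3) · (3/2) · (4/3) · (5/4) · (4/3) · (5/4) · … (72 factors total). The numerators and denominators telescope so the product is an integer; carrying out the multiplication exactly gives PP(8, 3, 3) = 259545.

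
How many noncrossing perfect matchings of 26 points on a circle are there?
C_13 = 742900

These noncrossing handshakes are counted by the Catalan number C_n = (1/(n + 1)) · C(2n, n). For n = 13: C_13 = (1/14) · C(26, 13) = 10400600/14 = 742900.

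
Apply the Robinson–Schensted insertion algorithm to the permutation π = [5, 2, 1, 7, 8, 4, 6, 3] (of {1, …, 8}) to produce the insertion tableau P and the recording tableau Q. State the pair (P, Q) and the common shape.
P = [1, 3, 6] / [2, 4, 8] / [5, 7];  Q = [1, 4, 5] / [2, 6, 7] / [3, 8];  common shape = (3, 3, 2)

Row-insert the values π_1, π_2, … into P one at a time, bumping the leftmost entry strictly greater than the inserted value down to the next row. The recording tableau Q records, in position (i, j), the step at which that cell was added to P.
  Insert 5 (step 1): P = [5];  Q = [1]
  Insert 2 (step 2): P = [2] / [5];  Q = [1] / [2]
  Insert 1 (step 3): P = [1] / [2] / [5];  Q = [1] / [2] / [3]
  Insert 7 (step 4): P = [1, 7] / [2] / [5];  Q = [1, 4] / [2] / [3]
  Insert 8 (step 5): P = [1, 7, 8] / [2] / [5];  Q = [1, 4, 5] / [2] / [3]
  Insert 4 (step 6): P = [1, 4, 8] / [2, 7] / [5];  Q = [1, 4, 5] / [2, 6] / [3]
  Insert 6 (step 7): P = [1, 4, 6] / [2, 7, 8] / [5];  Q = [1, 4, 5] / [2, 6, 7] / [3]
  Insert 3 (step 8): P = [1, 3, 6] / [2, 4, 8] / [5, 7];  Q = [1, 4, 5] / [2, 6, 7] / [3, 8]
Final shape: (3, 3, 2).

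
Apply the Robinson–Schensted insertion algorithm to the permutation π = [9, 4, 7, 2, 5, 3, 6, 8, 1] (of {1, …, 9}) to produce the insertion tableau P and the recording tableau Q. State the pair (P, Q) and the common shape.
P = [1, 3, 6, 8] / [2, 5] / [4] / [7] / [9];  Q = [1, 3, 7, 8] / [2, 5] / [4] / [6] / [9];  common shape = (4, 2, 1, 1, 1)

Row-insert the values π_1, π_2, … into P one at a time, bumping the leftmost entry strictly greater than the inserted value down to the next row. The recording tableau Q records, in position (i, j), the step at which that cell was added to P.
  Insert 9 (step 1): P = [9];  Q = [1]
  Insert 4 (step 2): P = [4] / [9];  Q = [1] / [2]
  Insert 7 (step 3): P = [4, 7] / [9];  Q = [1, 3] / [2]
  Insert 2 (step 4): P = [2, 7] / [4] / [9];  Q = [1, 3] / [2] / [4]
  Insert 5 (step 5): P = [2, 5] / [4, 7] / [9];  Q = [1, 3] / [2, 5] / [4]
  Insert 3 (step 6): P = [2, 3] / [4, 5] / [7] / [9];  Q = [1, 3] / [2, 5] / [4] / [6]
  Insert 6 (step 7): P = [2, 3, 6] / [4, 5] / [7] / [9];  Q = [1, 3, 7] / [2, 5] / [4] / [6]
  Insert 8 (step 8): P = [2, 3, 6, 8] / [4, 5] / [7] / [9];  Q = [1, 3, 7, 8] / [2, 5] / [4] / [6]
  Insert 1 (step 9): P = [1, 3, 6, 8] / [2, 5] / [4] / [7] / [9];  Q = [1, 3, 7, 8] / [2, 5] / [4] / [6] / [9]
Final shape: (4, 2, 1, 1, 1).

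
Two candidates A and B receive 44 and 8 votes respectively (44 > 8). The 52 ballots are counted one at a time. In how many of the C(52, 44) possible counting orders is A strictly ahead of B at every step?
Strict-lead orderings = 520987950

Total orderings of the 52 votes with 44 for A: C(52, 44) = 752538150. By the Bertrand ballot formula (Cycle Lemma / reflection principle), the number of orderings in which A is strictly ahead of B throughout is (p − q)/(p + q) · C(p + q, p) = (44 − 8)/(44 + 8) · 752538150 = 520987950.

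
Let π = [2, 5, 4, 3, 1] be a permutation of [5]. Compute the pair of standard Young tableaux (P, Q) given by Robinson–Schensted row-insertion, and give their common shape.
P = [1, 3] / [2] / [4] / [5];  Q = [1, 2] / [3] / [4] / [5];  common shape = (2, 1, 1, 1)

Row-insert the values π_1, π_2, … into P one at a time, bumping the leftmost entry strictly greater than the inserted value down to the next row. The recording tableau Q records, in position (i, j), the step at which that cell was added to P.
  Insert 2 (step 1): P = [2];  Q = [1]
  Insert 5 (step 2): P = [2, 5];  Q = [1, 2]
  Insert 4 (step 3): P = [2, 4] / [5];  Q = [1, 2] / [3]
  Insert 3 (step 4): P = [2, 3] / [4] / [5];  Q = [1, 2] / [3] / [4]
  Insert 1 (step 5): P = [1, 3] / [2] / [4] / [5];  Q = [1, 2] / [3] / [4] / [5]
Final shape: (2, 1, 1, 1).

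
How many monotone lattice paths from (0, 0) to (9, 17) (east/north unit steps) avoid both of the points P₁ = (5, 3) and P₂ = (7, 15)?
Number of paths = 1960502

Inclusion–exclusion. Total paths: C(26, 9) = 3124550. Through P₁: C(8, 5)·C(18, 4) = 171360. Through P₂: C(22, 7)·C(4, 2) = 1023264. Since P₁ is strictly southwest of P₂, a monotone path through both must visit P₁ then P₂; paths through both = C(8, 5)·C(14, 2)·C(4, 2) = 30576. Avoid both = 3124550 − 171360 − 1023264 + 30576 = 1960502.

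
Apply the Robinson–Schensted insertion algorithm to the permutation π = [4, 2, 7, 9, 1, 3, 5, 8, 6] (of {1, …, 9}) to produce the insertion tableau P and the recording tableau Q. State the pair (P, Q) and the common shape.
P = [1, 3, 5, 6] / [2, 7, 8] / [4, 9];  Q = [1, 3, 4, 8] / [2, 6, 7] / [5, 9];  common shape = (4, 3, 2)

Row-insert the values π_1, π_2, … into P one at a time, bumping the leftmost entry strictly greater than the inserted value down to the next row. The recording tableau Q records, in position (i, j), the step at which that cell was added to P.
  Insert 4 (step 1): P = [4];  Q = [1]
  Insert 2 (step 2): P = [2] / [4];  Q = [1] / [2]
  Insert 7 (step 3): P = [2, 7] / [4];  Q = [1, 3] / [2]
  Insert 9 (step 4): P = [2, 7, 9] / [4];  Q = [1, 3, 4] / [2]
  Insert 1 (step 5): P = [1, 7, 9] / [2] / [4];  Q = [1, 3, 4] / [2] / [5]
  Insert 3 (step 6): P = [1, 3, 9] / [2, 7] / [4];  Q = [1, 3, 4] / [2, 6] / [5]
  Insert 5 (step 7): P = [1, 3, 5] / [2, 7, 9] / [4];  Q = [1, 3, 4] / [2, 6, 7] / [5]
  Insert 8 (step 8): P = [1, 3, 5, 8] / [2, 7, 9] / [4];  Q = [1, 3, 4, 8] / [2, 6, 7] / [5]
  Insert 6 (step 9): P = [1, 3, 5, 6] / [2, 7, 8] / [4, 9];  Q = [1, 3, 4, 8] / [2, 6, 7] / [5, 9]
Final shape: (4, 3, 2).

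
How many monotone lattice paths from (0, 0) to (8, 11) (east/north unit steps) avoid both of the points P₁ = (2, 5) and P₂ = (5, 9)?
Number of paths = 43508

Inclusion–exclusion. Total paths: C(19, 8) = 75582. Through P₁: C(7, 2)·C(12, 6) = 19404. Through P₂: C(14, 5)·C(5, 3) = 20020. Since P₁ is strictly southwest of P₂, a monotone path through both must visit P₁ then P₂; paths through both = C(7, 2)·C(7, 3)·C(5, 3) = 7350. Avoid both = 75582 − 19404 − 20020 + 7350 = 43508.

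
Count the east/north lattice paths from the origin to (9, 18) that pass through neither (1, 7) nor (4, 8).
Number of paths = 2691780

Inclusion–exclusion. Total paths: C(27, 9) = 4686825. Through P₁: C(8, 1)·C(19, 8) = 604656. Through P₂: C(12, 4)·C(15, 5) = 1486485. Since P₁ is strictly southwest of P₂, a monotone path through both must visit P₁ then P₂; paths through both = C(8, 1)·C(4, 3)·C(15, 5) = 96096. Avoid both = 4686825 − 604656 − 1486485 + 96096 = 2691780.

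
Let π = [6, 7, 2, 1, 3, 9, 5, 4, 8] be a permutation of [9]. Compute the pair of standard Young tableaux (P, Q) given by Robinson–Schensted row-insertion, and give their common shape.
P = [1, 3, 4, 8] / [2, 5, 9] / [6, 7];  Q = [1, 2, 6, 9] / [3, 5, 7] / [4, 8];  common shape = (4, 3, 2)

Row-insert the values π_1, π_2, … into P one at a time, bumping the leftmost entry strictly greater than the inserted value down to the next row. The recording tableau Q records, in position (i, j), the step at which that cell was added to P.
  Insert 6 (step 1): P = [6];  Q = [1]
  Insert 7 (step 2): P = [6, 7];  Q = [1, 2]
  Insert 2 (step 3): P = [2, 7] / [6];  Q = [1, 2] / [3]
  Insert 1 (step 4): P = [1, 7] / [2] / [6];  Q = [1, 2] / [3] / [4]
  Insert 3 (step 5): P = [1, 3] / [2, 7] / [6];  Q = [1, 2] / [3, 5] / [4]
  Insert 9 (step 6): P = [1, 3, 9] / [2, 7] / [6];  Q = [1, 2, 6] / [3, 5] / [4]
  Insert 5 (step 7): P = [1, 3, 5] / [2, 7, 9] / [6];  Q = [1, 2, 6] / [3, 5, 7] / [4]
  Insert 4 (step 8): P = [1, 3, 4] / [2, 5, 9] / [6, 7];  Q = [1, 2, 6] / [3, 5, 7] / [4, 8]
  Insert 8 (step 9): P = [1, 3, 4, 8] / [2, 5, 9] / [6, 7];  Q = [1, 2, 6, 9] / [3, 5, 7] / [4, 8]
Final shape: (4, 3, 2).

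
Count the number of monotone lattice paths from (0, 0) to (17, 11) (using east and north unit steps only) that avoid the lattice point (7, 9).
Number of paths = 20719140

Total paths from (0, 0) to (17, 11): C(28, 17) = 21474180. Paths through (7, 9): (paths (0, 0) → (7, 9)) × (paths (7, 9) → (17, 11)) = C(16, 7) · C(12, 10) = 11440 · 66 = 755040. Avoidance count = 21474180 − 755040 = 20719140.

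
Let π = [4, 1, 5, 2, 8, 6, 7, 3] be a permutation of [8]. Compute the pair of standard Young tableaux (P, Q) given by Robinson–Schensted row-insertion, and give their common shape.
P = [1, 2, 3, 7] / [4, 5, 6] / [8];  Q = [1, 3, 5, 7] / [2, 4, 6] / [8];  common shape = (4, 3, 1)

Row-insert the values π_1, π_2, … into P one at a time, bumping the leftmost entry strictly greater than the inserted value down to the next row. The recording tableau Q records, in position (i, j), the step at which that cell was added to P.
  Insert 4 (step 1): P = [4];  Q = [1]
  Insert 1 (step 2): P = [1] / [4];  Q = [1] / [2]
  Insert 5 (step 3): P = [1, 5] / [4];  Q = [1, 3] / [2]
  Insert 2 (step 4): P = [1, 2] / [4, 5];  Q = [1, 3] / [2, 4]
  Insert 8 (step 5): P = [1, 2, 8] / [4, 5];  Q = [1, 3, 5] / [2, 4]
  Insert 6 (step 6): P = [1, 2, 6] / [4, 5, 8];  Q = [1, 3, 5] / [2, 4, 6]
  Insert 7 (step 7): P = [1, 2, 6, 7] / [4, 5, 8];  Q = [1, 3, 5, 7] / [2, 4, 6]
  Insert 3 (step 8): P = [1, 2, 3, 7] / [4, 5, 6] / [8];  Q = [1, 3, 5, 7] / [2, 4, 6] / [8]
Final shape: (4, 3, 1).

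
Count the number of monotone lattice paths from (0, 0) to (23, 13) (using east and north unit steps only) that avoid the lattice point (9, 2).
Number of paths = 2065632600

Total paths from (0, 0) to (23, 13): C(36, 23) = 2310789600. Paths through (9, 2): (paths (0, 0) → (9, 2)) × (paths (9, 2) → (23, 13)) = C(11, 9) · C(25, 14) = 55 · 4457400 = 245157000. Avoidance count = 2310789600 − 245157000 = 2065632600.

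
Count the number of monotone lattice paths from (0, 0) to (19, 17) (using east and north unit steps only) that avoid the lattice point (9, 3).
Number of paths = 8166020280

Total paths from (0, 0) to (19, 17): C(36, 19) = 8597496600. Paths through (9, 3): (paths (0, 0) → (9, 3)) × (paths (9, 3) → (19, 17)) = C(12, 9) · C(24, 10) = 220 · 1961256 = 431476320. Avoidance count = 8597496600 − 431476320 = 8166020280.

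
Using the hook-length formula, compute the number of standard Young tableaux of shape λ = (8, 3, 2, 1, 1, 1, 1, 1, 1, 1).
# SYT of shape (8, 3, 2, 1, 1, 1, 1, 1, 1, 1) = 12646400

Hook-length formula: f^λ = n! / Π hook(c), product over all cells c of the Young diagram. For λ = (8, 3, 2, 1, 1, 1, 1, 1, 1, 1), n = 20 boxes. Hook lengths by row (left-to-right, top-to-bottom): [17, 9, 7, 5, 4, 3, 2, 1]; [11, 3, 1]; [9, 1]; [7]; [6]; [5]; [4]; [3]; [2]; [1]. Product of hooks = 192379017600. So f^λ = 20! / 192379017600 = 2432902008176640000 / 192379017600 = 12646400.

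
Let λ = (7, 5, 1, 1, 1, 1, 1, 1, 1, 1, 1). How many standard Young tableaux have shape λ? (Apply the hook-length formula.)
# SYT of shape (7, 5, 1, 1, 1, 1, 1, 1, 1, 1, 1) = 14671800

Hook-length formula: f^λ = n! / Π hook(c), product over all cells c of the Young diagram. For λ = (7, 5, 1, 1, 1, 1, 1, 1, 1, 1, 1), n = 21 boxes. Hook lengths by row (left-to-right, top-to-bottom): [17, 7, 6, 5, 4, 2, 1]; [14, 4, 3, 2, 1]; [9]; [8]; [7]; [6]; [5]; [4]; [3]; [2]; [1]. Product of hooks = 3482254540800. So f^λ = 21! / 3482254540800 = 51090942171709440000 / 3482254540800 = 14671800.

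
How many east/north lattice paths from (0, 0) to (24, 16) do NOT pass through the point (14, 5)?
Number of paths = 58750720002

Total paths from (0, 0) to (24, 16): C(40, 24) = 62852101650. Paths through (14, 5): (paths (0, 0) → (14, 5)) × (paths (14, 5) → (24, 16)) = C(19, 14) · C(21, 10) = 11628 · 352716 = 4101381648. Avoidance count = 62852101650 − 4101381648 = 58750720002.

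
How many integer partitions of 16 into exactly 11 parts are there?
p(16, 11 parts) = 7

Partitions of n into exactly k parts ↔ partitions of n − k into at most k parts (subtract 1 from each part). For n = 16, k = 11, the partitions are: 6+1+1+1+1+1+1+1+1+1+1, 5+2+1+1+1+1+1+1+1+1+1, 4+3+1+1+1+1+1+1+1+1+1, 4+2+2+1+1+1+1+1+1+1+1, 3+3+2+1+1+1+1+1+1+1+1, 3+2+2+2+1+1+1+1+1+1+1, 2+2+2+2+2+1+1+1+1+1+1. Count = 7.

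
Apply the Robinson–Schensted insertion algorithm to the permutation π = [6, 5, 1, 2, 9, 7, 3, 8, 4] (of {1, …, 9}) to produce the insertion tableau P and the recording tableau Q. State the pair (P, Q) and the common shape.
P = [1, 2, 3, 4] / [5, 7, 8] / [6, 9];  Q = [1, 4, 5, 8] / [2, 6, 9] / [3, 7];  common shape = (4, 3, 2)

Row-insert the values π_1, π_2, … into P one at a time, bumping the leftmost entry strictly greater than the inserted value down to the next row. The recording tableau Q records, in position (i, j), the step at which that cell was added to P.
  Insert 6 (step 1): P = [6];  Q = [1]
  Insert 5 (step 2): P = [5] / [6];  Q = [1] / [2]
  Insert 1 (step 3): P = [1] / [5] / [6];  Q = [1] / [2] / [3]
  Insert 2 (step 4): P = [1, 2] / [5] / [6];  Q = [1, 4] / [2] / [3]
  Insert 9 (step 5): P = [1, 2, 9] / [5] / [6];  Q = [1, 4, 5] / [2] / [3]
  Insert 7 (step 6): P = [1, 2, 7] / [5, 9] / [6];  Q = [1, 4, 5] / [2, 6] / [3]
  Insert 3 (step 7): P = [1, 2, 3] / [5, 7] / [6, 9];  Q = [1, 4, 5] / [2, 6] / [3, 7]
  Insert 8 (step 8): P = [1, 2, 3, 8] / [5, 7] / [6, 9];  Q = [1, 4, 5, 8] / [2, 6] / [3, 7]
  Insert 4 (step 9): P = [1, 2, 3, 4] / [5, 7, 8] / [6, 9];  Q = [1, 4, 5, 8] / [2, 6, 9] / [3, 7]
Final shape: (4, 3, 2).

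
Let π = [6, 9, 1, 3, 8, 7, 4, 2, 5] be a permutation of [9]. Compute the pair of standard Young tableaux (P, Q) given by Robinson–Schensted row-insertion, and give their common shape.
P = [1, 2, 4, 5] / [3, 7] / [6] / [8] / [9];  Q = [1, 2, 5, 9] / [3, 4] / [6] / [7] / [8];  common shape = (4, 2, 1, 1, 1)

Row-insert the values π_1, π_2, … into P one at a time, bumping the leftmost entry strictly greater than the inserted value down to the next row. The recording tableau Q records, in position (i, j), the step at which that cell was added to P.
  Insert 6 (step 1): P = [6];  Q = [1]
  Insert 9 (step 2): P = [6, 9];  Q = [1, 2]
  Insert 1 (step 3): P = [1, 9] / [6];  Q = [1, 2] / [3]
  Insert 3 (step 4): P = [1, 3] / [6, 9];  Q = [1, 2] / [3, 4]
  Insert 8 (step 5): P = [1, 3, 8] / [6, 9];  Q = [1, 2, 5] / [3, 4]
  Insert 7 (step 6): P = [1, 3, 7] / [6, 8] / [9];  Q = [1, 2, 5] / [3, 4] / [6]
  Insert 4 (step 7): P = [1, 3, 4] / [6, 7] / [8] / [9];  Q = [1, 2, 5] / [3, 4] / [6] / [7]
  Insert 2 (step 8): P = [1, 2, 4] / [3, 7] / [6] / [8] / [9];  Q = [1, 2, 5] / [3, 4] / [6] / [7] / [8]
  Insert 5 (step 9): P = [1, 2, 4, 5] / [3, 7] / [6] / [8] / [9];  Q = [1, 2, 5, 9] / [3, 4] / [6] / [7] / [8]
Final shape: (4, 2, 1, 1, 1).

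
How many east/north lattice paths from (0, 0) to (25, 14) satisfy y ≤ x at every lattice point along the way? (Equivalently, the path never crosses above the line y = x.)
Number of paths = 6962078952

By the reflection principle (André's argument), the number of monotone paths to (25, 14) with n ≤ m that never go above y = x is C(39, 25) − C(39, 26) = 15084504396 − 8122425444 = 6962078952.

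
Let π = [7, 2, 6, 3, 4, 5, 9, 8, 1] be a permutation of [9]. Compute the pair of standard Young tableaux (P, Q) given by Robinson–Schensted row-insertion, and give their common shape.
P = [1, 3, 4, 5, 8] / [2, 9] / [6] / [7];  Q = [1, 3, 5, 6, 7] / [2, 8] / [4] / [9];  common shape = (5, 2, 1, 1)

Row-insert the values π_1, π_2, … into P one at a time, bumping the leftmost entry strictly greater than the inserted value down to the next row. The recording tableau Q records, in position (i, j), the step at which that cell was added to P.
  Insert 7 (step 1): P = [7];  Q = [1]
  Insert 2 (step 2): P = [2] / [7];  Q = [1] / [2]
  Insert 6 (step 3): P = [2, 6] / [7];  Q = [1, 3] / [2]
  Insert 3 (step 4): P = [2, 3] / [6] / [7];  Q = [1, 3] / [2] / [4]
  Insert 4 (step 5): P = [2, 3, 4] / [6] / [7];  Q = [1, 3, 5] / [2] / [4]
  Insert 5 (step 6): P = [2, 3, 4, 5] / [6] / [7];  Q = [1, 3, 5, 6] / [2] / [4]
  Insert 9 (step 7): P = [2, 3, 4, 5, 9] / [6] / [7];  Q = [1, 3, 5, 6, 7] / [2] / [4]
  Insert 8 (step 8): P = [2, 3, 4, 5, 8] / [6, 9] / [7];  Q = [1, 3, 5, 6, 7] / [2, 8] / [4]
  Insert 1 (step 9): P = [1, 3, 4, 5, 8] / [2, 9] / [6] / [7];  Q = [1, 3, 5, 6, 7] / [2, 8] / [4] / [9]
Final shape: (5, 2, 1, 1).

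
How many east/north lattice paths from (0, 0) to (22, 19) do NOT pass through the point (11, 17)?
Number of paths = 242987684160

Total paths from (0, 0) to (22, 19): C(41, 22) = 244662670200. Paths through (11, 17): (paths (0, 0) → (11, 17)) × (paths (11, 17) → (22, 19)) = C(28, 11) · C(13, 11) = 21474180 · 78 = 1674986040. Avoidance count = 244662670200 − 1674986040 = 242987684160.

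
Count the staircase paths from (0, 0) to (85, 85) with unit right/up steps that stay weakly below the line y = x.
C_85 = 1063353702922273835973036658043476458723103404520

These NE paths below the diagonal are counted by the Catalan number C_n = (1/(n + 1)) · C(2n, n). For n = 85: C_85 = (1/86) · C(170, 85) = 91448418451315549893681152591738975450186892788720/86 = 1063353702922273835973036658043476458723103404520.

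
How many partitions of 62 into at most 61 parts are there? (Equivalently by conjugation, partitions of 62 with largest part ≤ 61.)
p(62, parts ≤ 61) = 1300155

Use the recurrence p(n, m) = p(n, m−1) + p(n−m, m): either the largest part is < m (count p(n, m−1)) or the largest part is exactly m (remove one copy of m, count p(n−m, m)). With p(0, ·) = 1 this gives p(62, parts ≤ 61) = 1300155. (By conjugating Young diagrams, this also counts partitions of 62 into at most 61 parts.)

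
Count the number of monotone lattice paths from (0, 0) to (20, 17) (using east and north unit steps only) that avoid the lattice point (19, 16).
Number of paths = 7785510810

Total paths from (0, 0) to (20, 17): C(37, 20) = 15905368710. Paths through (19, 16): (paths (0, 0) → (19, 16)) × (paths (19, 16) → (20, 17)) = C(35, 19) · C(2, 1) = 4059928950 · 2 = 8119857900. Avoidance count = 15905368710 − 8119857900 = 7785510810.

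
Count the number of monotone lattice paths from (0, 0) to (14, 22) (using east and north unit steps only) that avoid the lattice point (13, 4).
Number of paths = 3796251980

Total paths from (0, 0) to (14, 22): C(36, 14) = 3796297200. Paths through (13, 4): (paths (0, 0) → (13, 4)) × (paths (13, 4) → (14, 22)) = C(17, 13) · C(19, 1) = 2380 · 19 = 45220. Avoidance count = 3796297200 − 45220 = 3796251980.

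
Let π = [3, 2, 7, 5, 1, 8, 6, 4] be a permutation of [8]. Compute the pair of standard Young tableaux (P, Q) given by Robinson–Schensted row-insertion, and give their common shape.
P = [1, 4, 6] / [2, 5, 8] / [3, 7];  Q = [1, 3, 6] / [2, 4, 7] / [5, 8];  common shape = (3, 3, 2)

Row-insert the values π_1, π_2, … into P one at a time, bumping the leftmost entry strictly greater than the inserted value down to the next row. The recording tableau Q records, in position (i, j), the step at which that cell was added to P.
  Insert 3 (step 1): P = [3];  Q = [1]
  Insert 2 (step 2): P = [2] / [3];  Q = [1] / [2]
  Insert 7 (step 3): P = [2, 7] / [3];  Q = [1, 3] / [2]
  Insert 5 (step 4): P = [2, 5] / [3, 7];  Q = [1, 3] / [2, 4]
  Insert 1 (step 5): P = [1, 5] / [2, 7] / [3];  Q = [1, 3] / [2, 4] / [5]
  Insert 8 (step 6): P = [1, 5, 8] / [2, 7] / [3];  Q = [1, 3, 6] / [2, 4] / [5]
  Insert 6 (step 7): P = [1, 5, 6] / [2, 7, 8] / [3];  Q = [1, 3, 6] / [2, 4, 7] / [5]
  Insert 4 (step 8): P = [1, 4, 6] / [2, 5, 8] / [3, 7];  Q = [1, 3, 6] / [2, 4, 7] / [5, 8]
Final shape: (3, 3, 2).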